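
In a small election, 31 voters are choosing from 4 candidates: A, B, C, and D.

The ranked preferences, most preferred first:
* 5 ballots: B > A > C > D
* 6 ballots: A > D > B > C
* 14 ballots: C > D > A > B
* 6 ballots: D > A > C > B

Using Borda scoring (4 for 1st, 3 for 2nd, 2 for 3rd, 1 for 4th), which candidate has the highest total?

A: 5×3 + 6×4 + 14×2 + 6×3 = 85
B: 5×4 + 6×2 + 14×1 + 6×1 = 52
C: 5×2 + 6×1 + 14×4 + 6×2 = 84
D: 5×1 + 6×3 + 14×3 + 6×4 = 89

D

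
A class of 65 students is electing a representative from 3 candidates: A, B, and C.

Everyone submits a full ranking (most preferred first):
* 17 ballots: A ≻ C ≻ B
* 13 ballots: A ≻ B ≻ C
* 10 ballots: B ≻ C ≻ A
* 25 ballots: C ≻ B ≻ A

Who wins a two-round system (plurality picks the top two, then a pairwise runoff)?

Round 1 first-place votes: A 30, B 10, C 25. A and C advance.
Runoff: A is ranked above C on 30 ballots, C above A on 35.

C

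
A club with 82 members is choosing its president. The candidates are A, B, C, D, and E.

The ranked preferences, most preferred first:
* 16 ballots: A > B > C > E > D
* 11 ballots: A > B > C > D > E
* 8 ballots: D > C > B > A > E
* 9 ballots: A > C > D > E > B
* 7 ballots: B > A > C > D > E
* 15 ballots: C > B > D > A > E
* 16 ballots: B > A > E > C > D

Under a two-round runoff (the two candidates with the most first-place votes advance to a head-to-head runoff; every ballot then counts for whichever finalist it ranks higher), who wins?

B

Round 1 first-place votes: A 36, B 23, C 15, D 8, E 0. A and B advance.
Runoff: A is ranked above B on 36 ballots, B above A on 46.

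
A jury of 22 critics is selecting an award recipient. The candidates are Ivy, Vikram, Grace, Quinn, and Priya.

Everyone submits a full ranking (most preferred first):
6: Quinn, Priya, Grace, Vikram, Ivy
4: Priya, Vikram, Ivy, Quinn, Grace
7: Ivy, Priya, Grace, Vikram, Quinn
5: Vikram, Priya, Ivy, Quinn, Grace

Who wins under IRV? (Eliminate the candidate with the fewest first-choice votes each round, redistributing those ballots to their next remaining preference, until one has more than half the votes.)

Round 1: Ivy 7, Vikram 5, Grace 0, Quinn 6, Priya 4. Grace eliminated.
Round 2: Ivy 7, Vikram 5, Quinn 6, Priya 4. Priya eliminated.
Round 3: Ivy 7, Vikram 9, Quinn 6. Quinn eliminated.
Round 4: Ivy 7, Vikram 15. Vikram has a majority (≥12).

Vikram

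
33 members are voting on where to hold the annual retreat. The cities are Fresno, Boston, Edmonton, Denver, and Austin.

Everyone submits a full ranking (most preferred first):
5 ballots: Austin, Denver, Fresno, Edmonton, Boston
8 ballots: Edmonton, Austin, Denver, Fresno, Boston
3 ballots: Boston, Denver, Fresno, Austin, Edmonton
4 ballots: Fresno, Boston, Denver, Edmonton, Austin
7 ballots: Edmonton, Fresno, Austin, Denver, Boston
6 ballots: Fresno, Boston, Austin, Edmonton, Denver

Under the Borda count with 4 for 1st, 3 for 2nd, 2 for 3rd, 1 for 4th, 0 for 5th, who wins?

Fresno

Fresno: 5×2 + 8×1 + 3×2 + 4×4 + 7×3 + 6×4 = 85
Boston: 5×0 + 8×0 + 3×4 + 4×3 + 7×0 + 6×3 = 42
Edmonton: 5×1 + 8×4 + 3×0 + 4×1 + 7×4 + 6×1 = 75
Denver: 5×3 + 8×2 + 3×3 + 4×2 + 7×1 + 6×0 = 55
Austin: 5×4 + 8×3 + 3×1 + 4×0 + 7×2 + 6×2 = 73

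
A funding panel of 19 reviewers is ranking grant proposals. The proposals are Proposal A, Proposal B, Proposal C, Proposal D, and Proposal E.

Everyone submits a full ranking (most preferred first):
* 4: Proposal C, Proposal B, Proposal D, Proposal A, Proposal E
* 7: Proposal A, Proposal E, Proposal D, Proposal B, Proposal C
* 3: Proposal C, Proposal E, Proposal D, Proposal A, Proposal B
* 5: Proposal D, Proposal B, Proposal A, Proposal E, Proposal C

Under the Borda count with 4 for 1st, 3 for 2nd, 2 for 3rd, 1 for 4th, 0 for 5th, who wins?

Proposal D

Proposal A: 4×1 + 7×4 + 3×1 + 5×2 = 45
Proposal B: 4×3 + 7×1 + 3×0 + 5×3 = 34
Proposal C: 4×4 + 7×0 + 3×4 + 5×0 = 28
Proposal D: 4×2 + 7×2 + 3×2 + 5×4 = 48
Proposal E: 4×0 + 7×3 + 3×3 + 5×1 = 35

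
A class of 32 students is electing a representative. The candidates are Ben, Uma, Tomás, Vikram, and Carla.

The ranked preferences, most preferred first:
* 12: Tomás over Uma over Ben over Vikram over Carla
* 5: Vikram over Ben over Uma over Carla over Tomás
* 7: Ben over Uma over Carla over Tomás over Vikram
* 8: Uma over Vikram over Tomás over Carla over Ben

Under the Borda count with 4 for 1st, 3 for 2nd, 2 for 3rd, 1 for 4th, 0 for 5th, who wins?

Ben: 12×2 + 5×3 + 7×4 + 8×0 = 67
Uma: 12×3 + 5×2 + 7×3 + 8×4 = 99
Tomás: 12×4 + 5×0 + 7×1 + 8×2 = 71
Vikram: 12×1 + 5×4 + 7×0 + 8×3 = 56
Carla: 12×0 + 5×1 + 7×2 + 8×1 = 27

Uma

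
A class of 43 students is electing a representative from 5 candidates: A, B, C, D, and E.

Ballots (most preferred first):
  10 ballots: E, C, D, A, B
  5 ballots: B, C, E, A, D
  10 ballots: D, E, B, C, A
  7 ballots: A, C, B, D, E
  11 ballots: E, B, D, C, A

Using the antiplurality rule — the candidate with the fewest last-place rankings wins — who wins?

C

Last-place votes: A 21, B 10, C 0, D 5, E 7.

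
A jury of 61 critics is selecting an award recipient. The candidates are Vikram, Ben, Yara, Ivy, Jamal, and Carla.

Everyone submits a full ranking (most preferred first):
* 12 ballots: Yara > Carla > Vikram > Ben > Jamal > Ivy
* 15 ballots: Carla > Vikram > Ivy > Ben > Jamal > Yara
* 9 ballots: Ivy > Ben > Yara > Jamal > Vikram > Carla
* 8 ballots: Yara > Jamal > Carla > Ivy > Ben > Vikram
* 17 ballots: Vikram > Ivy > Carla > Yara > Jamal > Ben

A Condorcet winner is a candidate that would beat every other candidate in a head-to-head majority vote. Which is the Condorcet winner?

Carla

Carla vs Vikram: 35–26
Carla vs Ben: 52–9
Carla vs Yara: 32–29
Carla vs Ivy: 35–26
Carla vs Jamal: 44–17
Carla beats every other candidate.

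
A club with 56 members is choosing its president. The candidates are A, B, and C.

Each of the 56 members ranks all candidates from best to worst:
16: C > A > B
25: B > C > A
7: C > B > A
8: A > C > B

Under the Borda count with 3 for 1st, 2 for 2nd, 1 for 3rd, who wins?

A: 16×2 + 25×1 + 7×1 + 8×3 = 88
B: 16×1 + 25×3 + 7×2 + 8×1 = 113
C: 16×3 + 25×2 + 7×3 + 8×2 = 135

C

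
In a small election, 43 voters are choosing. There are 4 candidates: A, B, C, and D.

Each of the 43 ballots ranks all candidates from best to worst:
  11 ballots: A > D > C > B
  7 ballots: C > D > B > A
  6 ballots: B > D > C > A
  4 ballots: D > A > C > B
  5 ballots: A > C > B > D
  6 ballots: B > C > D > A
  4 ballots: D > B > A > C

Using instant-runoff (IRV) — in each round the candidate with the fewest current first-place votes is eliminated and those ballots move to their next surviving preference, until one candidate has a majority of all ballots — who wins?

Round 1: A 16, B 12, C 7, D 8. C eliminated.
Round 2: A 16, B 12, D 15. B eliminated.
Round 3: A 16, D 27. D has a majority (≥22).

D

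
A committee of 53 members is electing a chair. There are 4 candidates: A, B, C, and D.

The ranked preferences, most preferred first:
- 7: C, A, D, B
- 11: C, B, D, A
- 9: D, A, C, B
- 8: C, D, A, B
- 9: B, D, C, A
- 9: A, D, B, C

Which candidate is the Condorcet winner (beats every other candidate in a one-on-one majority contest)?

D

D vs A: 37–16
D vs B: 33–20
D vs C: 27–26
D beats every other candidate.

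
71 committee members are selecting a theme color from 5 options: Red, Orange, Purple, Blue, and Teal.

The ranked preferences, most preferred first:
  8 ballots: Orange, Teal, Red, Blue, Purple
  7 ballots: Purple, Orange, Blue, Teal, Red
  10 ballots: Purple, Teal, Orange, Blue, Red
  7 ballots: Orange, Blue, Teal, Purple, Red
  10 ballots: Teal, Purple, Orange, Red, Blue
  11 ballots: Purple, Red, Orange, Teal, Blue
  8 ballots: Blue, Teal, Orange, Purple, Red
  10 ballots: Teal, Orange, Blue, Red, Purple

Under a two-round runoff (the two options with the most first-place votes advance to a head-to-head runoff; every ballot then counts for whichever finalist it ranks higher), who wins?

Teal

Round 1 first-place votes: Red 0, Orange 15, Purple 28, Blue 8, Teal 20. Purple and Teal advance.
Runoff: Purple is ranked above Teal on 28 ballots, Teal above Purple on 43.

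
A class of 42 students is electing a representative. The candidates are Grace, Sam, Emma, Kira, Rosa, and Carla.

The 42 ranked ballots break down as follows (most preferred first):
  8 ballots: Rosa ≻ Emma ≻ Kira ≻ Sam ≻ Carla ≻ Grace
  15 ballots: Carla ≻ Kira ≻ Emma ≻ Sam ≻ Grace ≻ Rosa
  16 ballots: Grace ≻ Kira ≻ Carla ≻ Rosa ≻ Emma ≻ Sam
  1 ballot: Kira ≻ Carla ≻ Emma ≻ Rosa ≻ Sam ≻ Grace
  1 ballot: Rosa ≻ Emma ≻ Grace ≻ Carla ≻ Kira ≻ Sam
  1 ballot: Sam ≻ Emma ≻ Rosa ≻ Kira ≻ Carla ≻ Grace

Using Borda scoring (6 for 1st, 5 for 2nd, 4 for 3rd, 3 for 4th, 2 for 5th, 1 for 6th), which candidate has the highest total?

Grace: 8×1 + 15×2 + 16×6 + 1×1 + 1×4 + 1×1 = 140
Sam: 8×3 + 15×3 + 16×1 + 1×2 + 1×1 + 1×6 = 94
Emma: 8×5 + 15×4 + 16×2 + 1×4 + 1×5 + 1×5 = 146
Kira: 8×4 + 15×5 + 16×5 + 1×6 + 1×2 + 1×3 = 198
Rosa: 8×6 + 15×1 + 16×3 + 1×3 + 1×6 + 1×4 = 124
Carla: 8×2 + 15×6 + 16×4 + 1×5 + 1×3 + 1×2 = 180

Kira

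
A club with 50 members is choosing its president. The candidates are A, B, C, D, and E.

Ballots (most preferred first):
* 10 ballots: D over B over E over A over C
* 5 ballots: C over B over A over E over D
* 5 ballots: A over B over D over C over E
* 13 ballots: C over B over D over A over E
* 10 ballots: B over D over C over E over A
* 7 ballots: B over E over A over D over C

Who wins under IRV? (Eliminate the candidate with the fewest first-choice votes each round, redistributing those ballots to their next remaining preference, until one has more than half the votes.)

B

Round 1: A 5, B 17, C 18, D 10, E 0. E eliminated.
Round 2: A 5, B 17, C 18, D 10. A eliminated.
Round 3: B 22, C 18, D 10. D eliminated.
Round 4: B 32, C 18. B has a majority (≥26).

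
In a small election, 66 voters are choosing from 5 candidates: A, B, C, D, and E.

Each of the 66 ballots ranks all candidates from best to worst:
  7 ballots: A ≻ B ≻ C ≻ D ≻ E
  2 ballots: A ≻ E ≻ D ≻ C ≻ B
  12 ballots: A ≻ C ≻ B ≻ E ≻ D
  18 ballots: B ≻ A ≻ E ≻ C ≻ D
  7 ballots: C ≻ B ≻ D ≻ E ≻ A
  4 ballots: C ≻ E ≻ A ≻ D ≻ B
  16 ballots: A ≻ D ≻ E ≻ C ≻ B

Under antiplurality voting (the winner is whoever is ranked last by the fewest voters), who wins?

C

Last-place votes: A 7, B 22, C 0, D 30, E 7.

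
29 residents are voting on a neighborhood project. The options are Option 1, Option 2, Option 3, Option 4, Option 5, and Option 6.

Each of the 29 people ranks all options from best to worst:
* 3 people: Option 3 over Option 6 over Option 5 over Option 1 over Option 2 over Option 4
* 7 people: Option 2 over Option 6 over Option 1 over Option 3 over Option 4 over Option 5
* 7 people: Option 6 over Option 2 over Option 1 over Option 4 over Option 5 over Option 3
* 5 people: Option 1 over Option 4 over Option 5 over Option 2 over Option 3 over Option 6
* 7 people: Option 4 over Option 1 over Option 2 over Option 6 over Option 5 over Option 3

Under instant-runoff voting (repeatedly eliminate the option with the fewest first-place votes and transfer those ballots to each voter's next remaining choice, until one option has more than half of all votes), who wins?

Option 6

Round 1: Option 1 5, Option 2 7, Option 3 3, Option 4 7, Option 5 0, Option 6 7. Option 5 eliminated.
Round 2: Option 1 5, Option 2 7, Option 3 3, Option 4 7, Option 6 7. Option 3 eliminated.
Round 3: Option 1 5, Option 2 7, Option 4 7, Option 6 10. Option 1 eliminated.
Round 4: Option 2 7, Option 4 12, Option 6 10. Option 2 eliminated.
Round 5: Option 4 12, Option 6 17. Option 6 has a majority (≥15).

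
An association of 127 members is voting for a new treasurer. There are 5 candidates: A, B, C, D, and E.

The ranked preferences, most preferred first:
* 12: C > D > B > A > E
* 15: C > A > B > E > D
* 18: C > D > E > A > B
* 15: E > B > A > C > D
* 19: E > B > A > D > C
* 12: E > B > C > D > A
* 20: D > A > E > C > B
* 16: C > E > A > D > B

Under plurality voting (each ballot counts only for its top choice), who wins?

First-place votes: A 0, B 0, C 61, D 20, E 46.

C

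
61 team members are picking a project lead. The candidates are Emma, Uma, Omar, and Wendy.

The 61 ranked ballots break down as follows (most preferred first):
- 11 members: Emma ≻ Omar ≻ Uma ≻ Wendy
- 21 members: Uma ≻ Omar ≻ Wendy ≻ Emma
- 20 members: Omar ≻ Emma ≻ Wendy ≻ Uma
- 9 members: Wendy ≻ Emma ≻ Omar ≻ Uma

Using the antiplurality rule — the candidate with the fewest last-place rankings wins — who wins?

Omar

Last-place votes: Emma 21, Uma 29, Omar 0, Wendy 11.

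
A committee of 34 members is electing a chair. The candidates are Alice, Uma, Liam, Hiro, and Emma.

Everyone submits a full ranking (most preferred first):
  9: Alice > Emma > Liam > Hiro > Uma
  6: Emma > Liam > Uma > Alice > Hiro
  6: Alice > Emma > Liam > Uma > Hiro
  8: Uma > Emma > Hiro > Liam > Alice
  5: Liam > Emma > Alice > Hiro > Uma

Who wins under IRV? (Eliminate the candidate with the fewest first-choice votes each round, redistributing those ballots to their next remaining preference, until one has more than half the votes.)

Round 1: Alice 15, Uma 8, Liam 5, Hiro 0, Emma 6. Hiro eliminated.
Round 2: Alice 15, Uma 8, Liam 5, Emma 6. Liam eliminated.
Round 3: Alice 15, Uma 8, Emma 11. Uma eliminated.
Round 4: Alice 15, Emma 19. Emma has a majority (≥18).

Emma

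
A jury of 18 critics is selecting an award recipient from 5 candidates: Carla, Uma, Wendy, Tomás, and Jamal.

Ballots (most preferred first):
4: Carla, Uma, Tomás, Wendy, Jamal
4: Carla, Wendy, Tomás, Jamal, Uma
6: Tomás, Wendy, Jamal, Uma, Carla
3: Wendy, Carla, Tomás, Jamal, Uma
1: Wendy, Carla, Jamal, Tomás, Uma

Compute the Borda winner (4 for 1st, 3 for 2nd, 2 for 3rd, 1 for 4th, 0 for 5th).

Wendy

Carla: 4×4 + 4×4 + 6×0 + 3×3 + 1×3 = 44
Uma: 4×3 + 4×0 + 6×1 + 3×0 + 1×0 = 18
Wendy: 4×1 + 4×3 + 6×3 + 3×4 + 1×4 = 50
Tomás: 4×2 + 4×2 + 6×4 + 3×2 + 1×1 = 47
Jamal: 4×0 + 4×1 + 6×2 + 3×1 + 1×2 = 21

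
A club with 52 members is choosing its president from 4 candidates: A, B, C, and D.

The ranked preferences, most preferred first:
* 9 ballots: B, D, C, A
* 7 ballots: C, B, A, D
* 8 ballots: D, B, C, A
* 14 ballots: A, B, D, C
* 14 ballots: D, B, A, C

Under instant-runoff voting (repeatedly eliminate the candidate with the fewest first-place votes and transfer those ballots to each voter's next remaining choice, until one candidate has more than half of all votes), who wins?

Round 1: A 14, B 9, C 7, D 22. C eliminated.
Round 2: A 14, B 16, D 22. A eliminated.
Round 3: B 30, D 22. B has a majority (≥27).

B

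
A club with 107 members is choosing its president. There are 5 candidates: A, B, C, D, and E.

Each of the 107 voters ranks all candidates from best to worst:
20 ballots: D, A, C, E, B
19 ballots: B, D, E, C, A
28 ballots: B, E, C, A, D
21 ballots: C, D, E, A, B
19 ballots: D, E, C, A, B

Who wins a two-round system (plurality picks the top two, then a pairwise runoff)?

Round 1 first-place votes: A 0, B 47, C 21, D 39, E 0. B and D advance.
Runoff: B is ranked above D on 47 ballots, D above B on 60.

D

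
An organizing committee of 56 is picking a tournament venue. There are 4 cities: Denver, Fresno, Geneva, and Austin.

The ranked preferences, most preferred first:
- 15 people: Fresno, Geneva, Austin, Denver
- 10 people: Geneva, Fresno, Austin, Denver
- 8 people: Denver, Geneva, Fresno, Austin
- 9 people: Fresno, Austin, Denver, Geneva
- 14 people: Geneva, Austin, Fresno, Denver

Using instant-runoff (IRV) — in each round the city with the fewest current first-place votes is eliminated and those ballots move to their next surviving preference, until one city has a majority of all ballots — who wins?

Round 1: Denver 8, Fresno 24, Geneva 24, Austin 0. Austin eliminated.
Round 2: Denver 8, Fresno 24, Geneva 24. Denver eliminated.
Round 3: Fresno 24, Geneva 32. Geneva has a majority (≥29).

Geneva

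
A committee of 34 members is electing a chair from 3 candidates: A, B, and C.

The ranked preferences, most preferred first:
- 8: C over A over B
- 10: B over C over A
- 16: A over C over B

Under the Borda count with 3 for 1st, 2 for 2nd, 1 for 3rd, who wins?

C

A: 8×2 + 10×1 + 16×3 = 74
B: 8×1 + 10×3 + 16×1 = 54
C: 8×3 + 10×2 + 16×2 = 76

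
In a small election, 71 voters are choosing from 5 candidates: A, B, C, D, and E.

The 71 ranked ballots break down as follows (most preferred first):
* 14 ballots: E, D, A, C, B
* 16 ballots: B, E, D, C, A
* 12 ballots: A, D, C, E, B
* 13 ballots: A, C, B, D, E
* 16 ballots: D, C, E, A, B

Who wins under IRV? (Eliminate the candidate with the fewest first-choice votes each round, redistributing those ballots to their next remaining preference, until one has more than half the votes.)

D

Round 1: A 25, B 16, C 0, D 16, E 14. C eliminated.
Round 2: A 25, B 16, D 16, E 14. E eliminated.
Round 3: A 25, B 16, D 30. B eliminated.
Round 4: A 25, D 46. D has a majority (≥36).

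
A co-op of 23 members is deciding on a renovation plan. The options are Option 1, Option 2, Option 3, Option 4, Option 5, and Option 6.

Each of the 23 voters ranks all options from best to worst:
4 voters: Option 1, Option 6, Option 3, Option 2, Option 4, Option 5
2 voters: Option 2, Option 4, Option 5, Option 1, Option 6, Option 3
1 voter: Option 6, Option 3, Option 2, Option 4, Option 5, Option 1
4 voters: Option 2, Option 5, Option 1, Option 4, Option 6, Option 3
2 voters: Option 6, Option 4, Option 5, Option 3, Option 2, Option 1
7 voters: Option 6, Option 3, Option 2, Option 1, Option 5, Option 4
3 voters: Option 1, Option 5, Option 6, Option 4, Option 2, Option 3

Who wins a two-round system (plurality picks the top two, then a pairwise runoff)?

Round 1 first-place votes: Option 1 7, Option 2 6, Option 3 0, Option 4 0, Option 5 0, Option 6 10. Option 6 and Option 1 advance.
Runoff: Option 6 is ranked above Option 1 on 10 ballots, Option 1 above Option 6 on 13.

Option 1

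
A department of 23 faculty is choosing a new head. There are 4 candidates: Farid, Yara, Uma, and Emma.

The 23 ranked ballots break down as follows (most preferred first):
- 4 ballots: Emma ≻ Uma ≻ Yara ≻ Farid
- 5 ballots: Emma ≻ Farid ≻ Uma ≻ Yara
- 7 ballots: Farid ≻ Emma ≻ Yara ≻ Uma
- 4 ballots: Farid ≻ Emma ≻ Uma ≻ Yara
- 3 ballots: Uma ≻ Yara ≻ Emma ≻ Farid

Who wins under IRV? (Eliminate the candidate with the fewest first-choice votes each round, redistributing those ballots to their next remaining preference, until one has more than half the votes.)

Round 1: Farid 11, Yara 0, Uma 3, Emma 9. Yara eliminated.
Round 2: Farid 11, Uma 3, Emma 9. Uma eliminated.
Round 3: Farid 11, Emma 12. Emma has a majority (≥12).

Emma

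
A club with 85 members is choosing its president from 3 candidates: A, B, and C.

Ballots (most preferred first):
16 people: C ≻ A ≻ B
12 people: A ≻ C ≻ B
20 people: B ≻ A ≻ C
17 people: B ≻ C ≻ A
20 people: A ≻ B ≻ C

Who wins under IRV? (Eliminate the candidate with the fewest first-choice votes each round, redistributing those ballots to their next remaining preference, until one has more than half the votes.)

Round 1: A 32, B 37, C 16. C eliminated.
Round 2: A 48, B 37. A has a majority (≥43).

A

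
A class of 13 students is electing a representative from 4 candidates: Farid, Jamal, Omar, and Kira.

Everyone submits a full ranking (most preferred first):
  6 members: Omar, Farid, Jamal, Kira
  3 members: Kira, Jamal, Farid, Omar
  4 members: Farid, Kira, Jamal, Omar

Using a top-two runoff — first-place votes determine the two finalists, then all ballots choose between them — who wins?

Farid

Round 1 first-place votes: Farid 4, Jamal 0, Omar 6, Kira 3. Omar and Farid advance.
Runoff: Omar is ranked above Farid on 6 ballots, Farid above Omar on 7.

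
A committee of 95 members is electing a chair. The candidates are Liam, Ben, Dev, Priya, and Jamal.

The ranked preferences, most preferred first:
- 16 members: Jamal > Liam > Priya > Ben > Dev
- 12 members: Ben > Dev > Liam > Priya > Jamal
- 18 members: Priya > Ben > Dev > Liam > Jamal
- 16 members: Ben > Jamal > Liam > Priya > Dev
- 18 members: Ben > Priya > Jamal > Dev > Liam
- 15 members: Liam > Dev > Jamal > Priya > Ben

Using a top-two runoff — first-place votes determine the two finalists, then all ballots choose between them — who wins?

Round 1 first-place votes: Liam 15, Ben 46, Dev 0, Priya 18, Jamal 16. Ben and Priya advance.
Runoff: Ben is ranked above Priya on 46 ballots, Priya above Ben on 49.

Priya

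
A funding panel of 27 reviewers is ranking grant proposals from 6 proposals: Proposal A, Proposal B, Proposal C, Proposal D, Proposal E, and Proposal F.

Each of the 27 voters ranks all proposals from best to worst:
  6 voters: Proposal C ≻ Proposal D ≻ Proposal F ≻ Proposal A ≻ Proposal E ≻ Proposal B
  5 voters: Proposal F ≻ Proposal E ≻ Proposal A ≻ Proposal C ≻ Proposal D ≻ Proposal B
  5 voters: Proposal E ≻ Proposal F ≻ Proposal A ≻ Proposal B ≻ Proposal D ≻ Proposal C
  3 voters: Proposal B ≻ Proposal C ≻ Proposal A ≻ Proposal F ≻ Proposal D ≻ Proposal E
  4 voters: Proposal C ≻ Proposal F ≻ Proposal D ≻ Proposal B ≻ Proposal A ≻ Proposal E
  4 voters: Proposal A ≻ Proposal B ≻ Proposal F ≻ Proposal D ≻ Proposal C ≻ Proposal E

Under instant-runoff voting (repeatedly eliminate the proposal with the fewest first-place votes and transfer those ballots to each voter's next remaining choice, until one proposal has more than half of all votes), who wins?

Proposal F

Round 1: Proposal A 4, Proposal B 3, Proposal C 10, Proposal D 0, Proposal E 5, Proposal F 5. Proposal D eliminated.
Round 2: Proposal A 4, Proposal B 3, Proposal C 10, Proposal E 5, Proposal F 5. Proposal B eliminated.
Round 3: Proposal A 4, Proposal C 13, Proposal E 5, Proposal F 5. Proposal A eliminated.
Round 4: Proposal C 13, Proposal E 5, Proposal F 9. Proposal E eliminated.
Round 5: Proposal C 13, Proposal F 14. Proposal F has a majority (≥14).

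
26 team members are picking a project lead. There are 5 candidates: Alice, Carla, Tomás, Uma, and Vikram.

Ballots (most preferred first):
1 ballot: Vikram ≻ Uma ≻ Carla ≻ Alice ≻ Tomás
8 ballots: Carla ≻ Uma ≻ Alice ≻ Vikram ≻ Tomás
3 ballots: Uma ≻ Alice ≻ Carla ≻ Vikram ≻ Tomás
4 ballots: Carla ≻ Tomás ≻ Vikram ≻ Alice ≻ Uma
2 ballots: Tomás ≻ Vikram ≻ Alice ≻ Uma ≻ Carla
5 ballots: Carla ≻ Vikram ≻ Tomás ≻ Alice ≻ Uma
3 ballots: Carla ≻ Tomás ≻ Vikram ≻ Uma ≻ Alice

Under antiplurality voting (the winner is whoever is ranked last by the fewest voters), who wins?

Vikram

Last-place votes: Alice 3, Carla 2, Tomás 12, Uma 9, Vikram 0.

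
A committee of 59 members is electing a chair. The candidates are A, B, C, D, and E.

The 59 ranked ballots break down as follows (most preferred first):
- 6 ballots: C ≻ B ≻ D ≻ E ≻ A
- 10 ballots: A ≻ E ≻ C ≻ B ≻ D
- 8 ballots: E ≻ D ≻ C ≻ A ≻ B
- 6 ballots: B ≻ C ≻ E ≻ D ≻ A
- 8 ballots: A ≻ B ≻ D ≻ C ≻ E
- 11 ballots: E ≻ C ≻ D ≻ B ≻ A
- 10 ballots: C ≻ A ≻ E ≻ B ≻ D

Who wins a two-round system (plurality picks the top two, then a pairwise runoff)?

Round 1 first-place votes: A 18, B 6, C 16, D 0, E 19. E and A advance.
Runoff: E is ranked above A on 31 ballots, A above E on 28.

E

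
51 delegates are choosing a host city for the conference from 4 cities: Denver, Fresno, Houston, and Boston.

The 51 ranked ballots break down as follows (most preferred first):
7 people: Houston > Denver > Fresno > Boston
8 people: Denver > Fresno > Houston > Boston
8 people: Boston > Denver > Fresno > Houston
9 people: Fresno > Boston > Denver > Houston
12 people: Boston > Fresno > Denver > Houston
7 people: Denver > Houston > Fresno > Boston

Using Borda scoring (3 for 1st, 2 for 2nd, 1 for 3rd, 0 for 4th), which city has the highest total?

Denver: 7×2 + 8×3 + 8×2 + 9×1 + 12×1 + 7×3 = 96
Fresno: 7×1 + 8×2 + 8×1 + 9×3 + 12×2 + 7×1 = 89
Houston: 7×3 + 8×1 + 8×0 + 9×0 + 12×0 + 7×2 = 43
Boston: 7×0 + 8×0 + 8×3 + 9×2 + 12×3 + 7×0 = 78

Denver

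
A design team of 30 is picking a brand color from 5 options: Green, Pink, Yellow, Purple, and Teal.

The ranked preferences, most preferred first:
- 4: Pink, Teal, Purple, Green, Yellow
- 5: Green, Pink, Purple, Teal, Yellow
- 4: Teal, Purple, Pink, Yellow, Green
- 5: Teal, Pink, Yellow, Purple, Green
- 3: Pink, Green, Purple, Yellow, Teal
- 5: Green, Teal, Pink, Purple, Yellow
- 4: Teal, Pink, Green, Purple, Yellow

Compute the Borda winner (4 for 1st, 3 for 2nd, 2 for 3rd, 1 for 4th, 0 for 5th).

Pink

Green: 4×1 + 5×4 + 4×0 + 5×0 + 3×3 + 5×4 + 4×2 = 61
Pink: 4×4 + 5×3 + 4×2 + 5×3 + 3×4 + 5×2 + 4×3 = 88
Yellow: 4×0 + 5×0 + 4×1 + 5×2 + 3×1 + 5×0 + 4×0 = 17
Purple: 4×2 + 5×2 + 4×3 + 5×1 + 3×2 + 5×1 + 4×1 = 50
Teal: 4×3 + 5×1 + 4×4 + 5×4 + 3×0 + 5×3 + 4×4 = 84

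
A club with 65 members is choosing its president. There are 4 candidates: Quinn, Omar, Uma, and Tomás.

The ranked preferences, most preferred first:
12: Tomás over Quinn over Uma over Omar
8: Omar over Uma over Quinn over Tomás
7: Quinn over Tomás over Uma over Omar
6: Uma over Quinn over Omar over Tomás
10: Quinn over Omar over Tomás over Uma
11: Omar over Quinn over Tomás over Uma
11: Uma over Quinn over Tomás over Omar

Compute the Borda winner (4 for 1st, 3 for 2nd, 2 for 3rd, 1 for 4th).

Quinn

Quinn: 12×3 + 8×2 + 7×4 + 6×3 + 10×4 + 11×3 + 11×3 = 204
Omar: 12×1 + 8×4 + 7×1 + 6×2 + 10×3 + 11×4 + 11×1 = 148
Uma: 12×2 + 8×3 + 7×2 + 6×4 + 10×1 + 11×1 + 11×4 = 151
Tomás: 12×4 + 8×1 + 7×3 + 6×1 + 10×2 + 11×2 + 11×2 = 147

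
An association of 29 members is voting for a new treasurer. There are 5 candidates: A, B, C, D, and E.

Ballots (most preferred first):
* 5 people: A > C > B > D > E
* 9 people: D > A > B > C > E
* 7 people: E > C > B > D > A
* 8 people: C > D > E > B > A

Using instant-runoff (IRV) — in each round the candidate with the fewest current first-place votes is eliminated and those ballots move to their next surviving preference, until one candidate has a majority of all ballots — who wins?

Round 1: A 5, B 0, C 8, D 9, E 7. B eliminated.
Round 2: A 5, C 8, D 9, E 7. A eliminated.
Round 3: C 13, D 9, E 7. E eliminated.
Round 4: C 20, D 9. C has a majority (≥15).

C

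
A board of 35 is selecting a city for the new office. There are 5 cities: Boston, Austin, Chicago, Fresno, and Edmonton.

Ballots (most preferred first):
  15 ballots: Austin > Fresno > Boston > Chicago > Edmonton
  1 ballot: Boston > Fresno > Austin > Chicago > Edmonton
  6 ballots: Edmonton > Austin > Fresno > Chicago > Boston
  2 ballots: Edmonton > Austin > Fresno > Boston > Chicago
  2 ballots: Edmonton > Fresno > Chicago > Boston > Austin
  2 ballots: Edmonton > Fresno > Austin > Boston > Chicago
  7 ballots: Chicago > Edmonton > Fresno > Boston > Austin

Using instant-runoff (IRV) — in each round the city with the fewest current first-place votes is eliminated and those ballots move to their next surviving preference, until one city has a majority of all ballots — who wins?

Edmonton

Round 1: Boston 1, Austin 15, Chicago 7, Fresno 0, Edmonton 12. Fresno eliminated.
Round 2: Boston 1, Austin 15, Chicago 7, Edmonton 12. Boston eliminated.
Round 3: Austin 16, Chicago 7, Edmonton 12. Chicago eliminated.
Round 4: Austin 16, Edmonton 19. Edmonton has a majority (≥18).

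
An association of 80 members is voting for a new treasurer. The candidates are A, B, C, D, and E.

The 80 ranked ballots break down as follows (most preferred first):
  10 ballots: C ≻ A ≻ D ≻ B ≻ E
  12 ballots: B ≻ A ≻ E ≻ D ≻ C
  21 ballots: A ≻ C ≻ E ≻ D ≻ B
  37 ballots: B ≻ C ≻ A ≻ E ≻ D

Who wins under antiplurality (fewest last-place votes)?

A

Last-place votes: A 0, B 21, C 12, D 37, E 10.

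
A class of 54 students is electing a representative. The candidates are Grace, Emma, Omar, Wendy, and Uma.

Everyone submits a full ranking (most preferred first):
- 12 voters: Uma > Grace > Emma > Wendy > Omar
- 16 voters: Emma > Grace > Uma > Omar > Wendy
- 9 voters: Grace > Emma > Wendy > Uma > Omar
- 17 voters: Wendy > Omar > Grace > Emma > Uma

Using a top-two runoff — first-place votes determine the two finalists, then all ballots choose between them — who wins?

Emma

Round 1 first-place votes: Grace 9, Emma 16, Omar 0, Wendy 17, Uma 12. Wendy and Emma advance.
Runoff: Wendy is ranked above Emma on 17 ballots, Emma above Wendy on 37.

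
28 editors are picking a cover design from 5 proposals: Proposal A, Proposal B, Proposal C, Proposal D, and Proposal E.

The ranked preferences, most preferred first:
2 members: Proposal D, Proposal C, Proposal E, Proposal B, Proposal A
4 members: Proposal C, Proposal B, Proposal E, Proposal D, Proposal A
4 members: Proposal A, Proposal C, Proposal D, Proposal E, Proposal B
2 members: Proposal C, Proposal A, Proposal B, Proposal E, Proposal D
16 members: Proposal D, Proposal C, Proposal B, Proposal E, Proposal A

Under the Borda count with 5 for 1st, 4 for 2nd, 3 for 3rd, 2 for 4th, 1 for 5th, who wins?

Proposal C

Proposal A: 2×1 + 4×1 + 4×5 + 2×4 + 16×1 = 50
Proposal B: 2×2 + 4×4 + 4×1 + 2×3 + 16×3 = 78
Proposal C: 2×4 + 4×5 + 4×4 + 2×5 + 16×4 = 118
Proposal D: 2×5 + 4×2 + 4×3 + 2×1 + 16×5 = 112
Proposal E: 2×3 + 4×3 + 4×2 + 2×2 + 16×2 = 62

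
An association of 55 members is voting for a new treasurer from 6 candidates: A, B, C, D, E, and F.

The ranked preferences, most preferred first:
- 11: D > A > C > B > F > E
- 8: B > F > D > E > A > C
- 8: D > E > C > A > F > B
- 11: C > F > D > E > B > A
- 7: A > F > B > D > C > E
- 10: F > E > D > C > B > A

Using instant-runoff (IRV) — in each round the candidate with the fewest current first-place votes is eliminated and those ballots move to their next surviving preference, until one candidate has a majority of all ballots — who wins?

F

Round 1: A 7, B 8, C 11, D 19, E 0, F 10. E eliminated.
Round 2: A 7, B 8, C 11, D 19, F 10. A eliminated.
Round 3: B 8, C 11, D 19, F 17. B eliminated.
Round 4: C 11, D 19, F 25. C eliminated.
Round 5: D 19, F 36. F has a majority (≥28).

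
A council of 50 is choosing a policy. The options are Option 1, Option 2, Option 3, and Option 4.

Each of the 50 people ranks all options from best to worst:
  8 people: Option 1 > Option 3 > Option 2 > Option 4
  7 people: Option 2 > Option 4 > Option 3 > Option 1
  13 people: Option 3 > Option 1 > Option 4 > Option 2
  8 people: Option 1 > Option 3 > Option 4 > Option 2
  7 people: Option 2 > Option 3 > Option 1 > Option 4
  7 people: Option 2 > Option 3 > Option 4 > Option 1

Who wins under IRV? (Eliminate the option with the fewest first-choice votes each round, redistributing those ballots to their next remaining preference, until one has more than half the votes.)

Round 1: Option 1 16, Option 2 21, Option 3 13, Option 4 0. Option 4 eliminated.
Round 2: Option 1 16, Option 2 21, Option 3 13. Option 3 eliminated.
Round 3: Option 1 29, Option 2 21. Option 1 has a majority (≥26).

Option 1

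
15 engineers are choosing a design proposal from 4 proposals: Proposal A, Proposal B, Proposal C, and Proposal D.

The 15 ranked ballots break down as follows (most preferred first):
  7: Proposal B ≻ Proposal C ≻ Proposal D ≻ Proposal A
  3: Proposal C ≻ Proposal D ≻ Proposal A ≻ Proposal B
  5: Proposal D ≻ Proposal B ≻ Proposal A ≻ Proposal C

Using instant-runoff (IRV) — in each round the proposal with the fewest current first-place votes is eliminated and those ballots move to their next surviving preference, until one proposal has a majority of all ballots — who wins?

Round 1: Proposal A 0, Proposal B 7, Proposal C 3, Proposal D 5. Proposal A eliminated.
Round 2: Proposal B 7, Proposal C 3, Proposal D 5. Proposal C eliminated.
Round 3: Proposal B 7, Proposal D 8. Proposal D has a majority (≥8).

Proposal D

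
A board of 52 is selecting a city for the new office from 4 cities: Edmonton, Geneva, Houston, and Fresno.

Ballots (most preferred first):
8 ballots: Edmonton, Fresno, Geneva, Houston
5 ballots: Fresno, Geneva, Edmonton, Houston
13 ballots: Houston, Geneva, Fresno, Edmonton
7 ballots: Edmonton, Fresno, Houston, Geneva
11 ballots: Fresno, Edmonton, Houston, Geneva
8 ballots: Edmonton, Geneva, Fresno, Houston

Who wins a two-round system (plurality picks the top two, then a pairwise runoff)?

Round 1 first-place votes: Edmonton 23, Geneva 0, Houston 13, Fresno 16. Edmonton and Fresno advance.
Runoff: Edmonton is ranked above Fresno on 23 ballots, Fresno above Edmonton on 29.

Fresno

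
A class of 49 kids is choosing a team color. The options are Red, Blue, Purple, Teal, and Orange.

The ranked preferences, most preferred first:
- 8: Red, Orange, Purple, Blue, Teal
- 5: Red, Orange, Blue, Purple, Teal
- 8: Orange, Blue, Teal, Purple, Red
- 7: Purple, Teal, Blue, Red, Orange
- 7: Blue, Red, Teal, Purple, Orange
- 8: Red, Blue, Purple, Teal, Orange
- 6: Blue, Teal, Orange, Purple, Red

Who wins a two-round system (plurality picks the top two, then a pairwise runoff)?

Round 1 first-place votes: Red 21, Blue 13, Purple 7, Teal 0, Orange 8. Red and Blue advance.
Runoff: Red is ranked above Blue on 21 ballots, Blue above Red on 28.

Blue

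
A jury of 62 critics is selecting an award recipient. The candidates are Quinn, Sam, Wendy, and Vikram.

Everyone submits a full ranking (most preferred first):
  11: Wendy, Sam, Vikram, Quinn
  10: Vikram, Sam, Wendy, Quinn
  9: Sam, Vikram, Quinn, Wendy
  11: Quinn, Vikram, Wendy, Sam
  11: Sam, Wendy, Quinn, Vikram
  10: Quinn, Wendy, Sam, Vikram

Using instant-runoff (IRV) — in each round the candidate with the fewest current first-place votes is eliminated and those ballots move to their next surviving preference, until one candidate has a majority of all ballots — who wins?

Round 1: Quinn 21, Sam 20, Wendy 11, Vikram 10. Vikram eliminated.
Round 2: Quinn 21, Sam 30, Wendy 11. Wendy eliminated.
Round 3: Quinn 21, Sam 41. Sam has a majority (≥32).

Sam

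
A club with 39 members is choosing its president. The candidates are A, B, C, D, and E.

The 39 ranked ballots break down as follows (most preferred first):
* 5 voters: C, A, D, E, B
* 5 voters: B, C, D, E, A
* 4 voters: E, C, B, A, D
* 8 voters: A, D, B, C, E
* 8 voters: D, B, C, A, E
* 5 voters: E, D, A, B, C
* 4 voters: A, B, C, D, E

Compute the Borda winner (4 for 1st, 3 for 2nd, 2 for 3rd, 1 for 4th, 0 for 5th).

D

A: 5×3 + 5×0 + 4×1 + 8×4 + 8×1 + 5×2 + 4×4 = 85
B: 5×0 + 5×4 + 4×2 + 8×2 + 8×3 + 5×1 + 4×3 = 85
C: 5×4 + 5×3 + 4×3 + 8×1 + 8×2 + 5×0 + 4×2 = 79
D: 5×2 + 5×2 + 4×0 + 8×3 + 8×4 + 5×3 + 4×1 = 95
E: 5×1 + 5×1 + 4×4 + 8×0 + 8×0 + 5×4 + 4×0 = 46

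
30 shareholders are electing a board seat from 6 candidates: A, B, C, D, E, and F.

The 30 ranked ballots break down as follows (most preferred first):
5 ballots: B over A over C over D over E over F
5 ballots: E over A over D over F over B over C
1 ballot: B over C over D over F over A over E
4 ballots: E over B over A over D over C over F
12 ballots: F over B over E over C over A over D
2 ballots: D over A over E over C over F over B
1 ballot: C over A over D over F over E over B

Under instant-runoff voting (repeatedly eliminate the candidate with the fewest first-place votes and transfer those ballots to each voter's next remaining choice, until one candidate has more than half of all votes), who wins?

Round 1: A 0, B 6, C 1, D 2, E 9, F 12. A eliminated.
Round 2: B 6, C 1, D 2, E 9, F 12. C eliminated.
Round 3: B 6, D 3, E 9, F 12. D eliminated.
Round 4: B 6, E 11, F 13. B eliminated.
Round 5: E 16, F 14. E has a majority (≥16).

E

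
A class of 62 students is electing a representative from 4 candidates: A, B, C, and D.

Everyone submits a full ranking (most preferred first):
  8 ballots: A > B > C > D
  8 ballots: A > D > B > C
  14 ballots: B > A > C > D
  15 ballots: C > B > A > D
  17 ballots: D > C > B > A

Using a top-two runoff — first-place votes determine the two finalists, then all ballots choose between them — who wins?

Round 1 first-place votes: A 16, B 14, C 15, D 17. D and A advance.
Runoff: D is ranked above A on 17 ballots, A above D on 45.

A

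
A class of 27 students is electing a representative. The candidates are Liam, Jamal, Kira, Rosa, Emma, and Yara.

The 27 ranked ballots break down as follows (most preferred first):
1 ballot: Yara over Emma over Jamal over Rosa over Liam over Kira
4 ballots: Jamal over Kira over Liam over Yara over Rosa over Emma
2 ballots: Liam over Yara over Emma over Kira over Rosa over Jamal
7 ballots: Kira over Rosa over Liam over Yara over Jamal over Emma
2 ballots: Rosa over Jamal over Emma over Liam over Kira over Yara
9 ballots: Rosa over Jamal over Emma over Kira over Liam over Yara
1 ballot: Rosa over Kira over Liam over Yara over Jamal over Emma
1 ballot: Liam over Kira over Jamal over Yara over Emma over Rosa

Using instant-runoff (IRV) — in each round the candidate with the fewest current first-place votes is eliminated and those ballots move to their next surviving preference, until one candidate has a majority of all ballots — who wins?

Round 1: Liam 3, Jamal 4, Kira 7, Rosa 12, Emma 0, Yara 1. Emma eliminated.
Round 2: Liam 3, Jamal 4, Kira 7, Rosa 12, Yara 1. Yara eliminated.
Round 3: Liam 3, Jamal 5, Kira 7, Rosa 12. Liam eliminated.
Round 4: Jamal 5, Kira 10, Rosa 12. Jamal eliminated.
Round 5: Kira 14, Rosa 13. Kira has a majority (≥14).

Kira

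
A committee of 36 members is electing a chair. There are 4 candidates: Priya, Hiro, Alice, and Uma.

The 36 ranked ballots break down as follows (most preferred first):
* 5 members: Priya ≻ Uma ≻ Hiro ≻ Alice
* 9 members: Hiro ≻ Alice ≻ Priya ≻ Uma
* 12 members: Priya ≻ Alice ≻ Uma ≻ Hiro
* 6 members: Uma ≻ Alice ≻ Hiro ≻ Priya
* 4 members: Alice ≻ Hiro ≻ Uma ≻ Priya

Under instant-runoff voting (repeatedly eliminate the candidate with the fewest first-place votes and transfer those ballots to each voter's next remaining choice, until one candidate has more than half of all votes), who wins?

Round 1: Priya 17, Hiro 9, Alice 4, Uma 6. Alice eliminated.
Round 2: Priya 17, Hiro 13, Uma 6. Uma eliminated.
Round 3: Priya 17, Hiro 19. Hiro has a majority (≥19).

Hiro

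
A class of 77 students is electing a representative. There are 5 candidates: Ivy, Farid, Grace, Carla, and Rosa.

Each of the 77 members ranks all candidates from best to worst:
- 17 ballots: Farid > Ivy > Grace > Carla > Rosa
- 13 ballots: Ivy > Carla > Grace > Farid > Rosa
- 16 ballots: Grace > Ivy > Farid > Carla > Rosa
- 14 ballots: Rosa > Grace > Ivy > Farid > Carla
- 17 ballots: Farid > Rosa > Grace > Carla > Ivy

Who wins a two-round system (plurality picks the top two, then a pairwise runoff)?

Round 1 first-place votes: Ivy 13, Farid 34, Grace 16, Carla 0, Rosa 14. Farid and Grace advance.
Runoff: Farid is ranked above Grace on 34 ballots, Grace above Farid on 43.

Grace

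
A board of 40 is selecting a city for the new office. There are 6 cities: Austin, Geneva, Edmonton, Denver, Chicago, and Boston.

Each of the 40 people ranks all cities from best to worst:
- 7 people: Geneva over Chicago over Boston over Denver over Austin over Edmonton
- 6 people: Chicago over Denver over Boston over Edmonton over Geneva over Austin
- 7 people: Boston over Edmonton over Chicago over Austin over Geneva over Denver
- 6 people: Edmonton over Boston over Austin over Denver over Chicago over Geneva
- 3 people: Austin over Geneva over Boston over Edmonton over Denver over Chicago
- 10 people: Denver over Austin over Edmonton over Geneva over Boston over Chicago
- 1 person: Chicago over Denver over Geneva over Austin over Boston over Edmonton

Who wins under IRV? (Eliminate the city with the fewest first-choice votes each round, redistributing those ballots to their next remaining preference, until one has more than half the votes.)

Round 1: Austin 3, Geneva 7, Edmonton 6, Denver 10, Chicago 7, Boston 7. Austin eliminated.
Round 2: Geneva 10, Edmonton 6, Denver 10, Chicago 7, Boston 7. Edmonton eliminated.
Round 3: Geneva 10, Denver 10, Chicago 7, Boston 13. Chicago eliminated.
Round 4: Geneva 10, Denver 17, Boston 13. Geneva eliminated.
Round 5: Denver 17, Boston 23. Boston has a majority (≥21).

Boston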